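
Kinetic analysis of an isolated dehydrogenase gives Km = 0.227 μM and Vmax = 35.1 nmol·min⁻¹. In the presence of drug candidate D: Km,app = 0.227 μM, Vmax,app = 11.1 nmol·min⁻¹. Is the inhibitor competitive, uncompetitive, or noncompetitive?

noncompetitive

Vmax decreases (35.1 → 11.1 nmol·min⁻¹) while Km is unchanged — pure noncompetitive inhibition.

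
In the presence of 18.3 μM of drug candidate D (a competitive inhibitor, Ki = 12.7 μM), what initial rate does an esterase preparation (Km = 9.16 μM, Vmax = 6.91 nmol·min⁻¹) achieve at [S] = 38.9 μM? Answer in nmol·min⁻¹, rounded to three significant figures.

α = 1 + [I]/Ki = 1 + 18.3/12.7 = 2.441.
For a competitive inhibitor, Vmax is unchanged and the apparent Km becomes α·Km: Km,app = 22.4 μM, Vmax,app = 6.91 nmol·min⁻¹.
v = Vmax,app·[S]/(Km,app + [S]) = 6.91 × 38.9/(22.4 + 38.9) = 4.39 nmol·min⁻¹.

4.39 nmol·min⁻¹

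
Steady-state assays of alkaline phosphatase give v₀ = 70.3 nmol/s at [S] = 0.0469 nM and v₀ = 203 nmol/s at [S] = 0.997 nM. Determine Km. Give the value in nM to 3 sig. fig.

0.102 nM

From v = Vmax[S]/(Km+[S]), each point gives Vmax = v(Km+[S])/[S].
Equating: 70.3(Km+0.0469)/0.0469 = 203(Km+0.997)/0.997.
1499·Km + 70.3 = 203.6·Km + 203, so (1499 − 203.6)·Km = 203 − 70.3.
Km = 132.7/1295 = 0.102 nM; then Vmax = 70.3(0.102+0.0469)/0.0469 = 224 nmol/s.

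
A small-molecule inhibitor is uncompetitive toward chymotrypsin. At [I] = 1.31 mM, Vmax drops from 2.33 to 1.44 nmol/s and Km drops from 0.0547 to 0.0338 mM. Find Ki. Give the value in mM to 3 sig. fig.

2.12 mM

Uncompetitive: Vmax,app = Vmax/α (and Km,app = Km/α) with α = 1 + [I]/Ki.
α = Vmax/Vmax,app = 2.33/1.44 = 1.618.
Since α = 1 + [I]/Ki, [I]/Ki = 1.618 − 1 = 0.6181 and Ki = 1.31/0.6181 = 2.12 mM.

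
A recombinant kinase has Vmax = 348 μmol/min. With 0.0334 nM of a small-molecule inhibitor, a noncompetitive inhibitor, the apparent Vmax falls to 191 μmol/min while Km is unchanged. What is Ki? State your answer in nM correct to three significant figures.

0.0406 nM

Noncompetitive: Vmax,app = Vmax/α with α = 1 + [I]/Ki.
α = Vmax/Vmax,app = 348/191 = 1.822.
Ki = [I]/(α − 1) = 0.0334/0.8220 = 0.0406 nM.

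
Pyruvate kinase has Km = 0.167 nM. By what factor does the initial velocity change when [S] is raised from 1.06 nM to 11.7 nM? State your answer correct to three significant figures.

1.14

Since Vmax cancels, v₂/v₁ = [S]₂(Km+[S]₁) / [S]₁(Km+[S]₂).
= 11.7×(0.167+1.06) / (1.06×(0.167+11.7)) = 14.36/12.58 = 1.14.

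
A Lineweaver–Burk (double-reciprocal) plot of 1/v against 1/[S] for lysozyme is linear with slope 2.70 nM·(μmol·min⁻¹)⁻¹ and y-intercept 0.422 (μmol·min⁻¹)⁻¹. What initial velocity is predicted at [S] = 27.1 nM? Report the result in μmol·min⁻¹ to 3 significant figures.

The y-intercept is 1/Vmax, so Vmax = 1/0.422 = 2.37 μmol·min⁻¹.
The slope is Km/Vmax, so Km = 2.70 × 2.37 = 6.40 nM.
Then v = 2.37 × 27.1/(6.40 + 27.1) = 1.92 μmol·min⁻¹.

1.92 μmol·min⁻¹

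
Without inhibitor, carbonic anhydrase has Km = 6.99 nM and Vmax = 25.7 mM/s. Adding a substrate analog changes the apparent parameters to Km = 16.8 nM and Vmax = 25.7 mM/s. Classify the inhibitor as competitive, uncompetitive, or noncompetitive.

Km increases (6.99 → 16.8 nM) while Vmax is unchanged — the hallmark of competitive inhibition.

competitive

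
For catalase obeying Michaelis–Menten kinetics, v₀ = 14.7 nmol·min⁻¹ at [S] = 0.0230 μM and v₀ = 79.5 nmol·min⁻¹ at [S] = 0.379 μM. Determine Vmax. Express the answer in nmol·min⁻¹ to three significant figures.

111 nmol·min⁻¹

In reciprocal form, 1/v = (Km/Vmax)·(1/[S]) + 1/Vmax. The two points give (1/[S], 1/v) = (43.48, 0.06803) and (2.639, 0.01258).
Slope = (0.06803 − 0.01258)/(43.48 − 2.639) = 0.001358; intercept = 0.06803 − 0.001358×43.48 = 0.008996.
Vmax = 1/intercept = 111 nmol·min⁻¹; Km = slope × Vmax = 0.001358 × 111 = 0.151 μM.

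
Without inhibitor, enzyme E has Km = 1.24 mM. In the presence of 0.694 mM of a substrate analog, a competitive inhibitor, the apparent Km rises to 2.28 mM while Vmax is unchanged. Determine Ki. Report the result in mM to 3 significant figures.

Competitive: Km,app = α·Km with α = 1 + [I]/Ki.
α = Km,app/Km = 2.28/1.24 = 1.839.
Ki = [I]/(α − 1) = 0.694/0.8387 = 0.827 mM.

0.827 mM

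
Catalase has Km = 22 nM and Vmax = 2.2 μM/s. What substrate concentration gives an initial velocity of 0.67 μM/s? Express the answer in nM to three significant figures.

9.63 nM

Rearranging v = Vmax[S]/(Km+[S]) gives [S] = Km·v/(Vmax − v).
[S] = 22 × 0.67 / (2.2 − 0.67) = 14.74/1.530 = 9.63 nM.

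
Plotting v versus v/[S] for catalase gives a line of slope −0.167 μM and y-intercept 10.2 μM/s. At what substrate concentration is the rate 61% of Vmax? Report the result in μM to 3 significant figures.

0.261 μM

The Eadie–Hofstee slope gives Km = 0.167 μM (slope = −Km).
v/Vmax = [S]/(Km+[S]) = 0.61 ⇒ [S] = Km·0.61/(1−0.61) = 0.167 × 1.564 = 0.261 μM.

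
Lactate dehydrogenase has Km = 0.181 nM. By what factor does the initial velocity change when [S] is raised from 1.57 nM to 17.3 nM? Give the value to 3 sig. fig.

1.10

Since Vmax cancels, v₂/v₁ = [S]₂(Km+[S]₁) / [S]₁(Km+[S]₂).
= 17.3×(0.181+1.57) / (1.57×(0.181+17.3)) = 30.29/27.45 = 1.10.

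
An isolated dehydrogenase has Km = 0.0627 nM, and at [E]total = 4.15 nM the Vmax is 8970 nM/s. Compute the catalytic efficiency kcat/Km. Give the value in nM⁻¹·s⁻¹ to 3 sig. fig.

34500 nM⁻¹·s⁻¹

kcat = Vmax/[E]total = 8970/4.15 = 2160 s⁻¹.
kcat/Km = 2160/0.0627 = 34500 nM⁻¹·s⁻¹.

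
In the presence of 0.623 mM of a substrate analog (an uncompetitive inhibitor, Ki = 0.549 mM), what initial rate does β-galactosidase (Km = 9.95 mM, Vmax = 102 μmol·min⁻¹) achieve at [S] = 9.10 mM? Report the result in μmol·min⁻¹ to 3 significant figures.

31.6 μmol·min⁻¹

α = 1 + [I]/Ki = 1 + 0.623/0.549 = 2.135.
For an uncompetitive inhibitor, both parameters are divided by α, giving Vmax/α and Km/α: Km,app = 4.66 mM, Vmax,app = 47.8 μmol·min⁻¹.
v = Vmax,app·[S]/(Km,app + [S]) = 47.8 × 9.10/(4.66 + 9.10) = 31.6 μmol·min⁻¹.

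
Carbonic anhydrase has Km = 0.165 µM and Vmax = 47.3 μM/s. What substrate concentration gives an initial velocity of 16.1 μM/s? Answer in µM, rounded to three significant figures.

The required fractional saturation is v/Vmax = 16.1/47.3 = 0.3404.
Then [S]/(Km+[S]) = 0.3404 ⇒ [S] = 0.165 × 0.3404/(1 − 0.3404) = 0.0851 µM.

0.0851 µM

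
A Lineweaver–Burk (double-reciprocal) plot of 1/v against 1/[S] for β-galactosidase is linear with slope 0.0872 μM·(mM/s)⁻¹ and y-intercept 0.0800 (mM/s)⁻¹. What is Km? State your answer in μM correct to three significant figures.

1.09 μM

y-intercept = 1/Vmax ⇒ Vmax = 12.5 mM/s; slope = Km/Vmax ⇒ Km = slope × Vmax.
Km = 0.0872 × 12.5 = 1.09 μM.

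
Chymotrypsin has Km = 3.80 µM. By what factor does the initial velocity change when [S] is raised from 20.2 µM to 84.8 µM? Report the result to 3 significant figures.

1.14

Since Vmax cancels, v₂/v₁ = [S]₂(Km+[S]₁) / [S]₁(Km+[S]₂).
= 84.8×(3.80+20.2) / (20.2×(3.80+84.8)) = 2035/1790 = 1.14.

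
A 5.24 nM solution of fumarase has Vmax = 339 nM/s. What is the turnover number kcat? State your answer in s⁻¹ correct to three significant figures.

64.7 s⁻¹

kcat = Vmax/[E]total = 339 nM/s / 5.24 nM = 64.7 s⁻¹.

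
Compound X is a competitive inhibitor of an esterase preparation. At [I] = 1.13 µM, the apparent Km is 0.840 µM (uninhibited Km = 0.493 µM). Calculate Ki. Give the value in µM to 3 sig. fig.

Competitive: Km,app = α·Km with α = 1 + [I]/Ki.
α = Km,app/Km = 0.840/0.493 = 1.704.
Since α = 1 + [I]/Ki, [I]/Ki = 1.704 − 1 = 0.7039 and Ki = 1.13/0.7039 = 1.61 µM.

1.61 µM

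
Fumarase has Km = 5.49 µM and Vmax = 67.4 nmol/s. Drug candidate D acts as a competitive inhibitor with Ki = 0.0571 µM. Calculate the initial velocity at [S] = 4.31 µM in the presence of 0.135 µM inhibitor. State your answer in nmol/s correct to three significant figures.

12.8 nmol/s

α = 1 + [I]/Ki = 1 + 0.135/0.0571 = 3.364.
For a competitive inhibitor, Vmax is unchanged and the apparent Km becomes α·Km: Km,app = 18.5 µM, Vmax,app = 67.4 nmol/s.
v = Vmax,app·[S]/(Km,app + [S]) = 67.4 × 4.31/(18.5 + 4.31) = 12.8 nmol/s.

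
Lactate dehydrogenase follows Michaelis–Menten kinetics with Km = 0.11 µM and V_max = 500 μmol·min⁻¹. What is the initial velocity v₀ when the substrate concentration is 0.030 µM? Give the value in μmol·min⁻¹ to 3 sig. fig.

[S]/(Km+[S]) = 0.030/0.1400 = 0.2143, the fractional saturation.
v = 0.2143 × Vmax = 0.2143 × 500 = 107 μmol·min⁻¹.

107 μmol·min⁻¹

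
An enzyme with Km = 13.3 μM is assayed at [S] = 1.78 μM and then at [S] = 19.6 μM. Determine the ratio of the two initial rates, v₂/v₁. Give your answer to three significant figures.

5.05

Since Vmax cancels, v₂/v₁ = [S]₂(Km+[S]₁) / [S]₁(Km+[S]₂).
= 19.6×(13.3+1.78) / (1.78×(13.3+19.6)) = 295.6/58.56 = 5.05.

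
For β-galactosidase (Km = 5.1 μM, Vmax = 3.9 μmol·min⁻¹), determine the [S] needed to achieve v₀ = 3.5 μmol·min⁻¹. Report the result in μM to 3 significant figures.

44.6 μM

The required fractional saturation is v/Vmax = 3.5/3.9 = 0.8974.
Then [S]/(Km+[S]) = 0.8974 ⇒ [S] = 5.1 × 0.8974/(1 − 0.8974) = 44.6 μM.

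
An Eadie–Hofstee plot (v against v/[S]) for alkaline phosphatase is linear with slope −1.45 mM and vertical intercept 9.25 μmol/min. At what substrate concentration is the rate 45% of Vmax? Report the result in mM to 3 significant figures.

The Eadie–Hofstee slope gives Km = 1.45 mM (slope = −Km).
v/Vmax = [S]/(Km+[S]) = 0.45 ⇒ [S] = Km·0.45/(1−0.45) = 1.45 × 0.8182 = 1.19 mM.

1.19 mM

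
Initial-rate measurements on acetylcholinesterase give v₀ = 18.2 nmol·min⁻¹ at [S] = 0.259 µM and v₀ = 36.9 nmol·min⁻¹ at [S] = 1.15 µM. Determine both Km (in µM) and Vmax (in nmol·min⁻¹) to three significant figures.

From v = Vmax[S]/(Km+[S]), each point gives Vmax = v(Km+[S])/[S].
Equating: 18.2(Km+0.259)/0.259 = 36.9(Km+1.15)/1.15.
70.27·Km + 18.2 = 32.09·Km + 36.9, so (70.27 − 32.09)·Km = 36.9 − 18.2.
Km = 18.70/38.18 = 0.490 µM; then Vmax = 18.2(0.490+0.259)/0.259 = 52.6 nmol·min⁻¹.

Km = 0.490 µM; Vmax = 52.6 nmol·min⁻¹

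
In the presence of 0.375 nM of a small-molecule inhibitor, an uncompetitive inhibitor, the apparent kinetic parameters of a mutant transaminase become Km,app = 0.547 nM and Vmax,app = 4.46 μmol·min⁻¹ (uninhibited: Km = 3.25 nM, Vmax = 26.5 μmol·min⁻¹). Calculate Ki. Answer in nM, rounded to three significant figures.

Uncompetitive: Vmax,app = Vmax/α (and Km,app = Km/α) with α = 1 + [I]/Ki.
α = Vmax/Vmax,app = 26.5/4.46 = 5.942.
Ki = [I]/(α − 1) = 0.375/4.942 = 0.0759 nM.

0.0759 nM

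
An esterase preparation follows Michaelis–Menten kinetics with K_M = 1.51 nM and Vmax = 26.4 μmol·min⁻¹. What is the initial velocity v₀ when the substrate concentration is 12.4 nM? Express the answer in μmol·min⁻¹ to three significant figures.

23.5 μmol·min⁻¹

[S]/(Km+[S]) = 12.4/13.91 = 0.8914, the fractional saturation.
v = 0.8914 × Vmax = 0.8914 × 26.4 = 23.5 μmol·min⁻¹.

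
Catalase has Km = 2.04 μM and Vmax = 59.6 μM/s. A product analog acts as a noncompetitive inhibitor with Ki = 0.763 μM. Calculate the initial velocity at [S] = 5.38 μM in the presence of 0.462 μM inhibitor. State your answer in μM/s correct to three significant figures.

With α = 1 + [I]/Ki = 1 + 0.462/0.763 = 1.606, the noncompetitive rate law is v = (Vmax/α)·[S] / (Km + [S]).
v = (59.6/1.606)×5.38 / (2.04 + 5.38) = 199.7/7.420 = 26.9 μM/s.

26.9 μM/s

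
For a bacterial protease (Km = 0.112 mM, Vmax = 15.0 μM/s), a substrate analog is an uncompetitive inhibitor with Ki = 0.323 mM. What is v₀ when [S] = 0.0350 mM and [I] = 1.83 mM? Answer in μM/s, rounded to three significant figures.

1.52 μM/s

With α = 1 + [I]/Ki = 1 + 1.83/0.323 = 6.666, the uncompetitive rate law is v = (Vmax/α)·[S] / (Km/α + [S]).
v = (15.0/6.666)×0.0350 / (0.112/6.666 + 0.0350) = 0.07876/0.05180 = 1.52 μM/s.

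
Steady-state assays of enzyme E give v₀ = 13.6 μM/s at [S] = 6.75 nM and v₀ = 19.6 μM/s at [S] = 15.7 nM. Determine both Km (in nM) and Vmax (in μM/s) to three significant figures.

Km = 7.83 nM; Vmax = 29.4 μM/s

In reciprocal form, 1/v = (Km/Vmax)·(1/[S]) + 1/Vmax. The two points give (1/[S], 1/v) = (0.1481, 0.07353) and (0.06369, 0.05102).
Slope = (0.07353 − 0.05102)/(0.1481 − 0.06369) = 0.2665; intercept = 0.07353 − 0.2665×0.1481 = 0.03404.
Vmax = 1/intercept = 29.4 μM/s; Km = slope × Vmax = 0.2665 × 29.4 = 7.83 nM.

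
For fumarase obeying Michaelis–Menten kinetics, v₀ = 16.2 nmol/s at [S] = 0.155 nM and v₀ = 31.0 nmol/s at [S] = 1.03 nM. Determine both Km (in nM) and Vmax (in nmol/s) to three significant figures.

Km = 0.199 nM; Vmax = 37.0 nmol/s

In reciprocal form, 1/v = (Km/Vmax)·(1/[S]) + 1/Vmax. The two points give (1/[S], 1/v) = (6.452, 0.06173) and (0.9709, 0.03226).
Slope = (0.06173 − 0.03226)/(6.452 − 0.9709) = 0.005377; intercept = 0.06173 − 0.005377×6.452 = 0.02704.
Vmax = 1/intercept = 37.0 nmol/s; Km = slope × Vmax = 0.005377 × 37.0 = 0.199 nM.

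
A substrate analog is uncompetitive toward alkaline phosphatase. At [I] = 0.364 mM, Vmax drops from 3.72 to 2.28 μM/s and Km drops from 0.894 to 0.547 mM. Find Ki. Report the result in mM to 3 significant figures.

0.576 mM

Uncompetitive: Vmax,app = Vmax/α (and Km,app = Km/α) with α = 1 + [I]/Ki.
α = Vmax/Vmax,app = 3.72/2.28 = 1.632.
Since α = 1 + [I]/Ki, [I]/Ki = 1.632 − 1 = 0.6316 and Ki = 0.364/0.6316 = 0.576 mM.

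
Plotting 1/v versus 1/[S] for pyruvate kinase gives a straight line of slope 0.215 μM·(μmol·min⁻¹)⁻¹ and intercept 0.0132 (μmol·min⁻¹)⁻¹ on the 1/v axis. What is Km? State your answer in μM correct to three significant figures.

16.3 μM

y-intercept = 1/Vmax ⇒ Vmax = 75.8 μmol·min⁻¹; slope = Km/Vmax ⇒ Km = slope × Vmax.
Km = 0.215 × 75.8 = 16.3 μM.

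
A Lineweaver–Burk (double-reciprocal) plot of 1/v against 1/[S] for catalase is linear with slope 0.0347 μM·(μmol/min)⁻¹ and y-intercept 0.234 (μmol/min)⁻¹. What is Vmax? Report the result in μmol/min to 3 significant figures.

4.27 μmol/min

The y-intercept of a Lineweaver–Burk plot equals 1/Vmax, so Vmax = 1/0.234 = 4.27 μmol/min.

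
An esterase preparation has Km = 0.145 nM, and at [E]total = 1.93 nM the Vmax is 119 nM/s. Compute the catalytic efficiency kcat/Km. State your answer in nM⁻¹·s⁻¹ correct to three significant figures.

425 nM⁻¹·s⁻¹

kcat = Vmax/[E]total = 119/1.93 = 61.7 s⁻¹.
kcat/Km = 61.7/0.145 = 425 nM⁻¹·s⁻¹.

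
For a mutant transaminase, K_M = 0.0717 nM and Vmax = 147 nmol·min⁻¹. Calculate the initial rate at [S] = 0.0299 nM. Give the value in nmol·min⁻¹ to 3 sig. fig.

43.3 nmol·min⁻¹

v = Vmax·[S]/(Km + [S]) = 147 × 0.0299 / (0.0717 + 0.0299)
  = 4.395 / 0.1016 = 43.3 nmol·min⁻¹.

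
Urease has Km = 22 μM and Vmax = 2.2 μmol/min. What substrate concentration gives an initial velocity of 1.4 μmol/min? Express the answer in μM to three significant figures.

38.5 μM

Rearranging v = Vmax[S]/(Km+[S]) gives [S] = Km·v/(Vmax − v).
[S] = 22 × 1.4 / (2.2 − 1.4) = 30.80/0.8000 = 38.5 μM.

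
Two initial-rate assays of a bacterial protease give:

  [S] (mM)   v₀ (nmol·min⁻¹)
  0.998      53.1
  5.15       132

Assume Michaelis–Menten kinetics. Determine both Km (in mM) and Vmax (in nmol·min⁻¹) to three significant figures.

Km = 2.86 mM; Vmax = 205 nmol·min⁻¹

In reciprocal form, 1/v = (Km/Vmax)·(1/[S]) + 1/Vmax. The two points give (1/[S], 1/v) = (1.002, 0.01883) and (0.1942, 0.007576).
Slope = (0.01883 − 0.007576)/(1.002 − 0.1942) = 0.01393; intercept = 0.01883 − 0.01393×1.002 = 0.004870.
Vmax = 1/intercept = 205 nmol·min⁻¹; Km = slope × Vmax = 0.01393 × 205 = 2.86 mM.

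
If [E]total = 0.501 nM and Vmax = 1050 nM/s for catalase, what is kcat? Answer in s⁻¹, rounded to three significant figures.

kcat = Vmax/[E]total = 1050 nM/s / 0.501 nM = 2100 s⁻¹.

2100 s⁻¹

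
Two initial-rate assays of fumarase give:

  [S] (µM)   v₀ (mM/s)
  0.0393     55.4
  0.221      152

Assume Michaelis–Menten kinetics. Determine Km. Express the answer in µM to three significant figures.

0.134 µM

In reciprocal form, 1/v = (Km/Vmax)·(1/[S]) + 1/Vmax. The two points give (1/[S], 1/v) = (25.45, 0.01805) and (4.525, 0.006579).
Slope = (0.01805 − 0.006579)/(25.45 − 4.525) = 0.0005483; intercept = 0.01805 − 0.0005483×25.45 = 0.004098.
Vmax = 1/intercept = 244 mM/s; Km = slope × Vmax = 0.0005483 × 244 = 0.134 µM.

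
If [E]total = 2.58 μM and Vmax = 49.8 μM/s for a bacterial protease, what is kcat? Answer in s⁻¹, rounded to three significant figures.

kcat = Vmax/[E]total = 49.8 μM/s / 2.58 μM = 19.3 s⁻¹.

19.3 s⁻¹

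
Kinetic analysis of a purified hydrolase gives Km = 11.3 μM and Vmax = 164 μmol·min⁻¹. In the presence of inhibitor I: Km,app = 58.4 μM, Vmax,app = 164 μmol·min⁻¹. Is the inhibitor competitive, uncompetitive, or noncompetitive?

Km increases (11.3 → 58.4 μM) while Vmax is unchanged — the hallmark of competitive inhibition.

competitive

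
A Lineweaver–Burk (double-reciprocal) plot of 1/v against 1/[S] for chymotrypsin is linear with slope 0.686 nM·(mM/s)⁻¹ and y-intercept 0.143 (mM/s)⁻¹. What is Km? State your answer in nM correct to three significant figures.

4.80 nM

y-intercept = 1/Vmax ⇒ Vmax = 6.99 mM/s; slope = Km/Vmax ⇒ Km = slope × Vmax.
Km = 0.686 × 6.99 = 4.80 nM.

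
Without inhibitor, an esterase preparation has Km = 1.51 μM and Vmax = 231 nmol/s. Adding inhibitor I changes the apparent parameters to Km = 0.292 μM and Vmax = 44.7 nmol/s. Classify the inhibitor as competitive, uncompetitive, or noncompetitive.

Both Km and Vmax decrease by the same factor (~5.17-fold) — characteristic of uncompetitive inhibition.

uncompetitive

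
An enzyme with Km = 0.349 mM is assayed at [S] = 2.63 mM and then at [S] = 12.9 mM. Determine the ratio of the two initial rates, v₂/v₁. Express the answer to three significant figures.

1.10

The fractional saturations are [S]/(Km+[S]) = 2.63/2.979 = 0.8828 and 12.9/13.25 = 0.9737.
v₂/v₁ is just their ratio: 0.9737/0.8828 = 1.10.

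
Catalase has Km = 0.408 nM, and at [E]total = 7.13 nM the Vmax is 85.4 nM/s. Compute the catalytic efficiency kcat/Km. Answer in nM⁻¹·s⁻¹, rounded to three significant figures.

29.4 nM⁻¹·s⁻¹

kcat = Vmax/[E]total = 85.4/7.13 = 12.0 s⁻¹.
kcat/Km = 12.0/0.408 = 29.4 nM⁻¹·s⁻¹.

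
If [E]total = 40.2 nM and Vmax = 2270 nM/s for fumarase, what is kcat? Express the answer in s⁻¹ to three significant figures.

56.5 s⁻¹

kcat = Vmax/[E]total = 2270 nM/s / 40.2 nM = 56.5 s⁻¹.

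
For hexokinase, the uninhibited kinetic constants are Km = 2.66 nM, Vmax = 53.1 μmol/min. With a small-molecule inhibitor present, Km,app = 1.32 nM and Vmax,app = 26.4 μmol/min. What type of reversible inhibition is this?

uncompetitive

Both Km and Vmax decrease by the same factor (~2.01-fold) — characteristic of uncompetitive inhibition.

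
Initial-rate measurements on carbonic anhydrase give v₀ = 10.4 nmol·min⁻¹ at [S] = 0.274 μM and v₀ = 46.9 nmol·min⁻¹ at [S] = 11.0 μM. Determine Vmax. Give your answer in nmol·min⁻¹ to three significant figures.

From v = Vmax[S]/(Km+[S]), each point gives Vmax = v(Km+[S])/[S].
Equating: 10.4(Km+0.274)/0.274 = 46.9(Km+11.0)/11.0.
37.96·Km + 10.4 = 4.264·Km + 46.9, so (37.96 − 4.264)·Km = 46.9 − 10.4.
Km = 36.50/33.69 = 1.08 μM; then Vmax = 10.4(1.08+0.274)/0.274 = 51.5 nmol·min⁻¹.

51.5 nmol·min⁻¹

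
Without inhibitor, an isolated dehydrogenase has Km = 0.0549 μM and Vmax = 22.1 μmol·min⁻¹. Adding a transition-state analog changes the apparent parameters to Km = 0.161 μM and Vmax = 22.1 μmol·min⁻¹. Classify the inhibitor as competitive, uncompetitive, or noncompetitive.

competitive

Km increases (0.0549 → 0.161 μM) while Vmax is unchanged — the hallmark of competitive inhibition.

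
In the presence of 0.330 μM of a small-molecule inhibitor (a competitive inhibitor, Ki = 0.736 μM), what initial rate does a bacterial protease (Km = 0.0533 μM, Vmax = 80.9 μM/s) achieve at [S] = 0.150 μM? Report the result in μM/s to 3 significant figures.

53.4 μM/s

With α = 1 + [I]/Ki = 1 + 0.330/0.736 = 1.448, the competitive rate law is v = Vmax[S] / (αKm + [S]).
v = 80.9×0.150 / (1.448×0.0533 + 0.150) = 12.14/0.2272 = 53.4 μM/s.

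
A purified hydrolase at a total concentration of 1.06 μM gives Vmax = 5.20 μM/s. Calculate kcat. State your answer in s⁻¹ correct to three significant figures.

4.91 s⁻¹

kcat = Vmax/[E]total = 5.20 μM/s / 1.06 μM = 4.91 s⁻¹.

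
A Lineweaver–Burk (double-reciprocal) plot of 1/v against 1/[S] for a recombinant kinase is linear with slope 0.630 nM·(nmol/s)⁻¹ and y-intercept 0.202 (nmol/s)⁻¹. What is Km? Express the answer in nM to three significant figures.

3.12 nM

y-intercept = 1/Vmax ⇒ Vmax = 4.95 nmol/s; slope = Km/Vmax ⇒ Km = slope × Vmax.
Km = 0.630 × 4.95 = 3.12 nM.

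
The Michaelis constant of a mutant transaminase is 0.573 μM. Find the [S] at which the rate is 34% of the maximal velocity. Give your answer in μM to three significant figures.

v/Vmax = [S]/(Km+[S]) = 0.34, so [S] = Km·0.34/(1 − 0.34) = 0.573 × 0.5152.
[S] = 0.295 μM.

0.295 μM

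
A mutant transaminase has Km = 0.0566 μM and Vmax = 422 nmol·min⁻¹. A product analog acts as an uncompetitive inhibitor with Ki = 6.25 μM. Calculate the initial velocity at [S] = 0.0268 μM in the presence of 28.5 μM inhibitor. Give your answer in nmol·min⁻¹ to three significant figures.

55.0 nmol·min⁻¹

α = 1 + [I]/Ki = 1 + 28.5/6.25 = 5.560.
For an uncompetitive inhibitor, both parameters are divided by α, giving Vmax/α and Km/α: Km,app = 0.0102 μM, Vmax,app = 75.9 nmol·min⁻¹.
v = Vmax,app·[S]/(Km,app + [S]) = 75.9 × 0.0268/(0.0102 + 0.0268) = 55.0 nmol·min⁻¹.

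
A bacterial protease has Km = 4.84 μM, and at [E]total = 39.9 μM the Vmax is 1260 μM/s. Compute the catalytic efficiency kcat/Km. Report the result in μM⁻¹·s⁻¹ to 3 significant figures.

kcat = Vmax/[E]total = 1260/39.9 = 31.6 s⁻¹.
kcat/Km = 31.6/4.84 = 6.52 μM⁻¹·s⁻¹.

6.52 μM⁻¹·s⁻¹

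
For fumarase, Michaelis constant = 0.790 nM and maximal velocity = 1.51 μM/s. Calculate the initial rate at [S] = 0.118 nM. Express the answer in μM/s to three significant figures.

0.196 μM/s

[S]/(Km+[S]) = 0.118/0.9080 = 0.1300, the fractional saturation.
v = 0.1300 × Vmax = 0.1300 × 1.51 = 0.196 μM/s.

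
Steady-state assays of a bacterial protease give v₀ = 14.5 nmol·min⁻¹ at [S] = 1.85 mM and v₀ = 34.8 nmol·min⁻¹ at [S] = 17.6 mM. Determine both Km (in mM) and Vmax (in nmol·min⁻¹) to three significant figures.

Km = 3.46 mM; Vmax = 41.6 nmol·min⁻¹

In reciprocal form, 1/v = (Km/Vmax)·(1/[S]) + 1/Vmax. The two points give (1/[S], 1/v) = (0.5405, 0.06897) and (0.05682, 0.02874).
Slope = (0.06897 − 0.02874)/(0.5405 − 0.05682) = 0.08317; intercept = 0.06897 − 0.08317×0.5405 = 0.02401.
Vmax = 1/intercept = 41.6 nmol·min⁻¹; Km = slope × Vmax = 0.08317 × 41.6 = 3.46 mM.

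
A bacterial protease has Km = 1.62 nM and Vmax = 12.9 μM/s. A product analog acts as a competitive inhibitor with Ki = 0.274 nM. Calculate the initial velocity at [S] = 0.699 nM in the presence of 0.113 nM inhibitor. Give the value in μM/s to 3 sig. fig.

3.02 μM/s

With α = 1 + [I]/Ki = 1 + 0.113/0.274 = 1.412, the competitive rate law is v = Vmax[S] / (αKm + [S]).
v = 12.9×0.699 / (1.412×1.62 + 0.699) = 9.017/2.987 = 3.02 μM/s.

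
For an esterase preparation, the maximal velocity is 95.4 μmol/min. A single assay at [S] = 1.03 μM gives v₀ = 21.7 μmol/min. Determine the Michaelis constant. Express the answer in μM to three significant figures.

3.50 μM

v/Vmax = 21.7/95.4 = 0.2275 = [S]/(Km+[S]).
So Km + [S] = [S]/0.2275 = 4.528 μM, giving Km = 4.528 − 1.03 = 3.50 μM.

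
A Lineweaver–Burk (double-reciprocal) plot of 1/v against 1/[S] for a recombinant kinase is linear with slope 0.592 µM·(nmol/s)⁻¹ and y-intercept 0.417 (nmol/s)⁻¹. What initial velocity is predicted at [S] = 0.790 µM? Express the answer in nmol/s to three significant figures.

0.857 nmol/s

The y-intercept is 1/Vmax, so Vmax = 1/0.417 = 2.40 nmol/s.
The slope is Km/Vmax, so Km = 0.592 × 2.40 = 1.42 µM.
Then v = 2.40 × 0.790/(1.42 + 0.790) = 0.857 nmol/s.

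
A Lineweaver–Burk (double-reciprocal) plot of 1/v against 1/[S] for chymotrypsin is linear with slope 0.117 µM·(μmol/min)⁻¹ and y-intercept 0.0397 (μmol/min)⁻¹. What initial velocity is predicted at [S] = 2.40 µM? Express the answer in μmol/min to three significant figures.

11.3 μmol/min

The y-intercept is 1/Vmax, so Vmax = 1/0.0397 = 25.2 μmol/min.
The slope is Km/Vmax, so Km = 0.117 × 25.2 = 2.95 µM.
Then v = 25.2 × 2.40/(2.95 + 2.40) = 11.3 μmol/min.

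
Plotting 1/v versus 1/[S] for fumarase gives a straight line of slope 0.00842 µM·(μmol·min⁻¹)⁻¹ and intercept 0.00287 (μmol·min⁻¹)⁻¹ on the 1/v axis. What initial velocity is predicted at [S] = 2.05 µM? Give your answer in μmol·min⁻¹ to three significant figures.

143 μmol·min⁻¹

The y-intercept is 1/Vmax, so Vmax = 1/0.00287 = 348 μmol·min⁻¹.
The slope is Km/Vmax, so Km = 0.00842 × 348 = 2.93 µM.
Then v = 348 × 2.05/(2.93 + 2.05) = 143 μmol·min⁻¹.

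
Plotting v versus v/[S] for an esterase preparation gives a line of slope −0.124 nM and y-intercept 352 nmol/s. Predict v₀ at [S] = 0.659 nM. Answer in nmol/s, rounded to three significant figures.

296 nmol/s

In the Eadie–Hofstee form v = Vmax − Km·(v/[S]), the slope is −Km and the intercept is Vmax, so Km = 0.124 nM and Vmax = 352 nmol/s.
v = 352 × 0.659/(0.124 + 0.659) = 296 nmol/s.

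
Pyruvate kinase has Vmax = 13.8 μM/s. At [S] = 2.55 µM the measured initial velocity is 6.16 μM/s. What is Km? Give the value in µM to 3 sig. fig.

v/Vmax = 6.16/13.8 = 0.4464 = [S]/(Km+[S]).
So Km + [S] = [S]/0.4464 = 5.713 µM, giving Km = 5.713 − 2.55 = 3.16 µM.

3.16 µM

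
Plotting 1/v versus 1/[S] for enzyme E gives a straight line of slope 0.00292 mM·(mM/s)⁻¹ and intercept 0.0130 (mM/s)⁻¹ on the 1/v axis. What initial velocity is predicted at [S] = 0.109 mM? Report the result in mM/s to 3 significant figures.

The y-intercept is 1/Vmax, so Vmax = 1/0.0130 = 76.9 mM/s.
The slope is Km/Vmax, so Km = 0.00292 × 76.9 = 0.225 mM.
Then v = 76.9 × 0.109/(0.225 + 0.109) = 25.1 mM/s.

25.1 mM/s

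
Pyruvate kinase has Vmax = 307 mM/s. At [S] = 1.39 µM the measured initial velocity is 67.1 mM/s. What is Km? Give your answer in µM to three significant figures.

4.97 µM

v/Vmax = 67.1/307 = 0.2186 = [S]/(Km+[S]).
So Km + [S] = [S]/0.2186 = 6.360 µM, giving Km = 6.360 − 1.39 = 4.97 µM.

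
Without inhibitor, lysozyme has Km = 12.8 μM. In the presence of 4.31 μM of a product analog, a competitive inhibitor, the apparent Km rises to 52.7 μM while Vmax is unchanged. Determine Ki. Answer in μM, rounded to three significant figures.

Competitive: Km,app = α·Km with α = 1 + [I]/Ki.
α = Km,app/Km = 52.7/12.8 = 4.117.
Since α = 1 + [I]/Ki, [I]/Ki = 4.117 − 1 = 3.117 and Ki = 4.31/3.117 = 1.38 μM.

1.38 μM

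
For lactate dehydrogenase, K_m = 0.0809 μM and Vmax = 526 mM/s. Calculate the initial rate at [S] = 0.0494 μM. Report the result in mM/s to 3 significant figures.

199 mM/s

[S]/(Km+[S]) = 0.0494/0.1303 = 0.3791, the fractional saturation.
v = 0.3791 × Vmax = 0.3791 × 526 = 199 mM/s.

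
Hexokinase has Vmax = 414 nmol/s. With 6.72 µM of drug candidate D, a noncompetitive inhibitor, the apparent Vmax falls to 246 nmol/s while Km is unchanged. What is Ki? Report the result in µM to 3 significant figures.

9.84 µM

Noncompetitive: Vmax,app = Vmax/α with α = 1 + [I]/Ki.
α = Vmax/Vmax,app = 414/246 = 1.683.
Ki = [I]/(α − 1) = 6.72/0.6829 = 9.84 µM.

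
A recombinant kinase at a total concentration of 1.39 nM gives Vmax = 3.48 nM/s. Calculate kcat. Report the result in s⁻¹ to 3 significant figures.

kcat = Vmax/[E]total = 3.48 nM/s / 1.39 nM = 2.50 s⁻¹.

2.50 s⁻¹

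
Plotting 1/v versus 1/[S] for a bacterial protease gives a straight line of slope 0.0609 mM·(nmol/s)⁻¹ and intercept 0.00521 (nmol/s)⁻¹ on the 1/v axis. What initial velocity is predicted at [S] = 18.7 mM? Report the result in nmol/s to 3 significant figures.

118 nmol/s

The y-intercept is 1/Vmax, so Vmax = 1/0.00521 = 192 nmol/s.
The slope is Km/Vmax, so Km = 0.0609 × 192 = 11.7 mM.
Then v = 192 × 18.7/(11.7 + 18.7) = 118 nmol/s.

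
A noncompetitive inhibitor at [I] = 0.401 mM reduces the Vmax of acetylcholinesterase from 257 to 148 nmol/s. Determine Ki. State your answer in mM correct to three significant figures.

Noncompetitive: Vmax,app = Vmax/α with α = 1 + [I]/Ki.
α = Vmax/Vmax,app = 257/148 = 1.736.
Since α = 1 + [I]/Ki, [I]/Ki = 1.736 − 1 = 0.7365 and Ki = 0.401/0.7365 = 0.544 mM.

0.544 mM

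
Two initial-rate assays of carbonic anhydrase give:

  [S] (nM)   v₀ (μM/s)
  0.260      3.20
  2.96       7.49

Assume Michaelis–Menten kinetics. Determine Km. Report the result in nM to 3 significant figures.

0.439 nM

From v = Vmax[S]/(Km+[S]), each point gives Vmax = v(Km+[S])/[S].
Equating: 3.20(Km+0.260)/0.260 = 7.49(Km+2.96)/2.96.
12.31·Km + 3.20 = 2.530·Km + 7.49, so (12.31 − 2.530)·Km = 7.49 − 3.20.
Km = 4.290/9.777 = 0.439 nM; then Vmax = 3.20(0.439+0.260)/0.260 = 8.60 μM/s.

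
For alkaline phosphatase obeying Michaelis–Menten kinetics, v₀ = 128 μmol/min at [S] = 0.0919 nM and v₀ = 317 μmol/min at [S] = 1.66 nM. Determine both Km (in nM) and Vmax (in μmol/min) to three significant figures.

In reciprocal form, 1/v = (Km/Vmax)·(1/[S]) + 1/Vmax. The two points give (1/[S], 1/v) = (10.88, 0.007812) and (0.6024, 0.003155).
Slope = (0.007812 − 0.003155)/(10.88 − 0.6024) = 0.0004532; intercept = 0.007812 − 0.0004532×10.88 = 0.002882.
Vmax = 1/intercept = 347 μmol/min; Km = slope × Vmax = 0.0004532 × 347 = 0.157 nM.

Km = 0.157 nM; Vmax = 347 μmol/min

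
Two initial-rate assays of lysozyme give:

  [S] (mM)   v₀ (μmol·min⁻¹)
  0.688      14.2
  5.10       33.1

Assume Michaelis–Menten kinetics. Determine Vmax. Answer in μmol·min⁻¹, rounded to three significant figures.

In reciprocal form, 1/v = (Km/Vmax)·(1/[S]) + 1/Vmax. The two points give (1/[S], 1/v) = (1.453, 0.07042) and (0.1961, 0.03021).
Slope = (0.07042 − 0.03021)/(1.453 − 0.1961) = 0.03198; intercept = 0.07042 − 0.03198×1.453 = 0.02394.
Vmax = 1/intercept = 41.8 μmol·min⁻¹; Km = slope × Vmax = 0.03198 × 41.8 = 1.34 mM.

41.8 μmol·min⁻¹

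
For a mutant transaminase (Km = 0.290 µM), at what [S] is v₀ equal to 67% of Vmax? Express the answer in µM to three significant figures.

0.589 µM

v/Vmax = [S]/(Km+[S]) = 0.67, so [S] = Km·0.67/(1 − 0.67) = 0.290 × 2.030.
[S] = 0.589 µM.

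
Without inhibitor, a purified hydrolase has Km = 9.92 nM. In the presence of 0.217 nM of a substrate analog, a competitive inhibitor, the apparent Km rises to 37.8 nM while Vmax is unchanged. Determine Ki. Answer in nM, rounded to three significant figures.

0.0772 nM

Competitive: Km,app = α·Km with α = 1 + [I]/Ki.
α = Km,app/Km = 37.8/9.92 = 3.810.
Since α = 1 + [I]/Ki, [I]/Ki = 3.810 − 1 = 2.810 and Ki = 0.217/2.810 = 0.0772 nM.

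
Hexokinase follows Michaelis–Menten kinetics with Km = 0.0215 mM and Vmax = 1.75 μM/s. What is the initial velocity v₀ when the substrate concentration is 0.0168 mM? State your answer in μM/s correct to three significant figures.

0.768 μM/s

v = Vmax·[S]/(Km + [S]) = 1.75 × 0.0168 / (0.0215 + 0.0168)
  = 0.02940 / 0.03830 = 0.768 μM/s.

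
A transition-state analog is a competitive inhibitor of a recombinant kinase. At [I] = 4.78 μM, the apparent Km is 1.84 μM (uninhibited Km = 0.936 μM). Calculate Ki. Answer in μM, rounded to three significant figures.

4.95 μM

Competitive: Km,app = α·Km with α = 1 + [I]/Ki.
α = Km,app/Km = 1.84/0.936 = 1.966.
Ki = [I]/(α − 1) = 4.78/0.9658 = 4.95 μM.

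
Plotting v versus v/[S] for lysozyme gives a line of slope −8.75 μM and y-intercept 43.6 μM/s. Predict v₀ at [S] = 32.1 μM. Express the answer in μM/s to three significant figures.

In the Eadie–Hofstee form v = Vmax − Km·(v/[S]), the slope is −Km and the intercept is Vmax, so Km = 8.75 μM and Vmax = 43.6 μM/s.
v = 43.6 × 32.1/(8.75 + 32.1) = 34.3 μM/s.

34.3 μM/s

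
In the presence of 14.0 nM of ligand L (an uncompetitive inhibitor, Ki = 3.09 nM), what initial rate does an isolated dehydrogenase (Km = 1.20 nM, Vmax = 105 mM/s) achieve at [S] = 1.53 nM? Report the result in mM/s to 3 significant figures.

16.6 mM/s

α = 1 + [I]/Ki = 1 + 14.0/3.09 = 5.531.
For an uncompetitive inhibitor, both parameters are divided by α, giving Vmax/α and Km/α: Km,app = 0.217 nM, Vmax,app = 19.0 mM/s.
v = Vmax,app·[S]/(Km,app + [S]) = 19.0 × 1.53/(0.217 + 1.53) = 16.6 mM/s.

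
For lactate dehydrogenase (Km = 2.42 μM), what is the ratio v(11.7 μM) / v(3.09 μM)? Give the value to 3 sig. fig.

1.48

Since Vmax cancels, v₂/v₁ = [S]₂(Km+[S]₁) / [S]₁(Km+[S]₂).
= 11.7×(2.42+3.09) / (3.09×(2.42+11.7)) = 64.47/43.63 = 1.48.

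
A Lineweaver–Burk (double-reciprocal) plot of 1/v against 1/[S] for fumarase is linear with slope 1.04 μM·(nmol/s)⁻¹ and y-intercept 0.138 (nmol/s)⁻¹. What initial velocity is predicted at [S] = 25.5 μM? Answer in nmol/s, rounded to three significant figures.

The y-intercept is 1/Vmax, so Vmax = 1/0.138 = 7.25 nmol/s.
The slope is Km/Vmax, so Km = 1.04 × 7.25 = 7.54 μM.
Then v = 7.25 × 25.5/(7.54 + 25.5) = 5.59 nmol/s.

5.59 nmol/s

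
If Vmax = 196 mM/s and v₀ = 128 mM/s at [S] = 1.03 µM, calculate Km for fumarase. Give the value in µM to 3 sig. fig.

0.547 µM

From v = Vmax[S]/(Km+[S]), Km = [S](Vmax − v)/v.
Km = 1.03 × (196 − 128) / 128 = 70.04/128 = 0.547 µM.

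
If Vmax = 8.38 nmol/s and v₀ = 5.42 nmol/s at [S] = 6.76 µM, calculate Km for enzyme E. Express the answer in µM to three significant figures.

v/Vmax = 5.42/8.38 = 0.6468 = [S]/(Km+[S]).
So Km + [S] = [S]/0.6468 = 10.45 µM, giving Km = 10.45 − 6.76 = 3.69 µM.

3.69 µM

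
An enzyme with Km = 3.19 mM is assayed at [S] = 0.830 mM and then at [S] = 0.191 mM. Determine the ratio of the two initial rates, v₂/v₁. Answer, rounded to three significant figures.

Since Vmax cancels, v₂/v₁ = [S]₂(Km+[S]₁) / [S]₁(Km+[S]₂).
= 0.191×(3.19+0.830) / (0.830×(3.19+0.191)) = 0.7678/2.806 = 0.274.

0.274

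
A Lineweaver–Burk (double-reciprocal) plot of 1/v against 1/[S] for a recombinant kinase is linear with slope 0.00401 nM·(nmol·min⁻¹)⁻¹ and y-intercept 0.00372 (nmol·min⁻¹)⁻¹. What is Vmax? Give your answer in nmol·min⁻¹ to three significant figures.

269 nmol·min⁻¹

The y-intercept of a Lineweaver–Burk plot equals 1/Vmax, so Vmax = 1/0.00372 = 269 nmol·min⁻¹.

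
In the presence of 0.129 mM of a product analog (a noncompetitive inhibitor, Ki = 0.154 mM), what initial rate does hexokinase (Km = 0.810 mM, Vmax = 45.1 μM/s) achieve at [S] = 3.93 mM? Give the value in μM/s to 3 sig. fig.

20.3 μM/s

α = 1 + [I]/Ki = 1 + 0.129/0.154 = 1.838.
For a noncompetitive inhibitor, Vmax is reduced to Vmax/α while Km is unchanged: Km,app = 0.810 mM, Vmax,app = 24.5 μM/s.
v = Vmax,app·[S]/(Km,app + [S]) = 24.5 × 3.93/(0.810 + 3.93) = 20.3 μM/s.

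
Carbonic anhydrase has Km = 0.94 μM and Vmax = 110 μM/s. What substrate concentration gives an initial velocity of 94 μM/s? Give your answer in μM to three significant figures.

Rearranging v = Vmax[S]/(Km+[S]) gives [S] = Km·v/(Vmax − v).
[S] = 0.94 × 94 / (110 − 94) = 88.36/16.00 = 5.52 μM.

5.52 μM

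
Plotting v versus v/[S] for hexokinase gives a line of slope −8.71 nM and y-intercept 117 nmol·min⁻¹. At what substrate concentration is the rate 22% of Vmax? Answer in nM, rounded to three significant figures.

2.46 nM

The Eadie–Hofstee slope gives Km = 8.71 nM (slope = −Km).
v/Vmax = [S]/(Km+[S]) = 0.22 ⇒ [S] = Km·0.22/(1−0.22) = 8.71 × 0.2821 = 2.46 nM.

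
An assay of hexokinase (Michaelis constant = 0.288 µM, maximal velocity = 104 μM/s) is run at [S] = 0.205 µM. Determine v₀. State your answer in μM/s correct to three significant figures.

43.2 μM/s

v = Vmax·[S]/(Km + [S]) = 104 × 0.205 / (0.288 + 0.205)
  = 21.32 / 0.4930 = 43.2 μM/s.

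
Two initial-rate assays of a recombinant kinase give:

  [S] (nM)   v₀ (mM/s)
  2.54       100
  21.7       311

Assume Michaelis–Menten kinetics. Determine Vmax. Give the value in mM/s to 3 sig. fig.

432 mM/s

In reciprocal form, 1/v = (Km/Vmax)·(1/[S]) + 1/Vmax. The two points give (1/[S], 1/v) = (0.3937, 0.01000) and (0.04608, 0.003215).
Slope = (0.01000 − 0.003215)/(0.3937 − 0.04608) = 0.01952; intercept = 0.01000 − 0.01952×0.3937 = 0.002316.
Vmax = 1/intercept = 432 mM/s; Km = slope × Vmax = 0.01952 × 432 = 8.43 nM.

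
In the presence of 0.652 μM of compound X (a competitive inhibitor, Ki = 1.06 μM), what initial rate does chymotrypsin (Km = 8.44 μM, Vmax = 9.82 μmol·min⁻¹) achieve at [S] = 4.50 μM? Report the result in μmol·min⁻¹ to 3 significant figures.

With α = 1 + [I]/Ki = 1 + 0.652/1.06 = 1.615, the competitive rate law is v = Vmax[S] / (αKm + [S]).
v = 9.82×4.50 / (1.615×8.44 + 4.50) = 44.19/18.13 = 2.44 μmol·min⁻¹.

2.44 μmol·min⁻¹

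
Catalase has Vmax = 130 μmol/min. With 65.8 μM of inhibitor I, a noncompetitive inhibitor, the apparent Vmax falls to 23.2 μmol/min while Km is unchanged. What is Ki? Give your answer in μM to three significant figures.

Noncompetitive: Vmax,app = Vmax/α with α = 1 + [I]/Ki.
α = Vmax/Vmax,app = 130/23.2 = 5.603.
Ki = [I]/(α − 1) = 65.8/4.603 = 14.3 μM.

14.3 μM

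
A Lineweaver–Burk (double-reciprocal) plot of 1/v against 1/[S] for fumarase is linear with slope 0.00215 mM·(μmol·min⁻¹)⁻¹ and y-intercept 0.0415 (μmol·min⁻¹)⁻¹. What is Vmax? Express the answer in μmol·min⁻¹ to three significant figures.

24.1 μmol·min⁻¹

The y-intercept of a Lineweaver–Burk plot equals 1/Vmax, so Vmax = 1/0.0415 = 24.1 μmol·min⁻¹.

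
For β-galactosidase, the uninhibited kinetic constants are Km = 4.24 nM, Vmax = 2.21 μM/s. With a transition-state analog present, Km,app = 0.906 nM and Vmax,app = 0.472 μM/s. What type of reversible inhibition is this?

uncompetitive

Both Km and Vmax decrease by the same factor (~4.68-fold) — characteristic of uncompetitive inhibition.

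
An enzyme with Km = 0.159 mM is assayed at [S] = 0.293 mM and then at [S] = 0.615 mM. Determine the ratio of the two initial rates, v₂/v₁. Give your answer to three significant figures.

Since Vmax cancels, v₂/v₁ = [S]₂(Km+[S]₁) / [S]₁(Km+[S]₂).
= 0.615×(0.159+0.293) / (0.293×(0.159+0.615)) = 0.2780/0.2268 = 1.23.

1.23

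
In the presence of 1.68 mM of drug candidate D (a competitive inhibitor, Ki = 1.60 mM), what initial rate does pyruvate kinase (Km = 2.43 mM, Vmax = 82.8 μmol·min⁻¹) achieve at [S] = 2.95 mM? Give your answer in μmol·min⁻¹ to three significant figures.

30.8 μmol·min⁻¹

α = 1 + [I]/Ki = 1 + 1.68/1.60 = 2.050.
For a competitive inhibitor, Vmax is unchanged and the apparent Km becomes α·Km: Km,app = 4.98 mM, Vmax,app = 82.8 μmol·min⁻¹.
v = Vmax,app·[S]/(Km,app + [S]) = 82.8 × 2.95/(4.98 + 2.95) = 30.8 μmol·min⁻¹.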